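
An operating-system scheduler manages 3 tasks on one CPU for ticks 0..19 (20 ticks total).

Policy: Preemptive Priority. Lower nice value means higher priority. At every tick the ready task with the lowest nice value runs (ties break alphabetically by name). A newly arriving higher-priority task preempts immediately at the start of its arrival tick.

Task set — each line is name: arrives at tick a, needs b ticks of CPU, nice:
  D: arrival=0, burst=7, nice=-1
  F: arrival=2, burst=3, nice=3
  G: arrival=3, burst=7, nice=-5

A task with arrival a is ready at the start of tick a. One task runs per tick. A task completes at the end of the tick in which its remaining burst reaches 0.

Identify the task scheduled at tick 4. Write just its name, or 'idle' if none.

running at tick 4 = G

t=0: ready={D} → run D
t=1: ready={D} → run D
t=2: ready={D,F} → run D
t=3: ready={D,F,G} → run G
t=4: ready={D,F,G} → run G
t=5: ready={D,F,G} → run G
t=6: ready={D,F,G} → run G
t=7: ready={D,F,G} → run G
t=8: ready={D,F,G} → run G
t=9: ready={D,F,G} → run G
t=10: ready={D,F} → run D
t=11: ready={D,F} → run D
t=12: ready={D,F} → run D
t=13: ready={D,F} → run D
t=14: ready={F} → run F
t=15: ready={F} → run F
t=16: ready={F} → run F
t=17: (idle)
t=18: (idle)
t=19: (idle)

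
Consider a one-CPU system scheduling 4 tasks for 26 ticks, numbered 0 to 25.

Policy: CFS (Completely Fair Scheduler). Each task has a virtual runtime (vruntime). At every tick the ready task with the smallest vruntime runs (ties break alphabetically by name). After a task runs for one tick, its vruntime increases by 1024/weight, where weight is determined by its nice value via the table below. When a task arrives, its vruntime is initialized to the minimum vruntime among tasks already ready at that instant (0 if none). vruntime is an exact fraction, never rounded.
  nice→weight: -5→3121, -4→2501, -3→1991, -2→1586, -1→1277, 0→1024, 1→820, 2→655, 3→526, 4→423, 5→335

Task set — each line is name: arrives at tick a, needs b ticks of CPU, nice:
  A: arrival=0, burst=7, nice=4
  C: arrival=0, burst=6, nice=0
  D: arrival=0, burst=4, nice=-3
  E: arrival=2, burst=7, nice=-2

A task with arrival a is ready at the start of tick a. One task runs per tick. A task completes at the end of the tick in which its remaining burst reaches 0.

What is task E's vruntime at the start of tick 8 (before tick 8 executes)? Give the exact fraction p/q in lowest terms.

t=0: vr[A=0 C=0 D=0] → run A
t=1: vr[A=1024/423 C=0 D=0] → run C
t=2: vr[A=1024/423 C=1 D=0 E=0] → run D
t=3: vr[A=1024/423 C=1 D=1024/1991 E=0] → run E
t=4: vr[A=1024/423 C=1 D=1024/1991 E=512/793] → run D
t=5: vr[A=1024/423 C=1 D=2048/1991 E=512/793] → run E
t=6: vr[A=1024/423 C=1 D=2048/1991 E=1024/793] → run C
t=7: vr[A=1024/423 C=2 D=2048/1991 E=1024/793] → run D
t=8: vr[A=1024/423 C=2 D=3072/1991 E=1024/793] → run E
t=9: vr[A=1024/423 C=2 D=3072/1991 E=1536/793] → run D
t=10: vr[A=1024/423 C=2 E=1536/793] → run E
t=11: vr[A=1024/423 C=2 E=2048/793] → run C
t=12: vr[A=1024/423 C=3 E=2048/793] → run A
t=13: vr[A=2048/423 C=3 E=2048/793] → run E
t=14: vr[A=2048/423 C=3 E=2560/793] → run C
t=15: vr[A=2048/423 C=4 E=2560/793] → run E
t=16: vr[A=2048/423 C=4 E=3072/793] → run E
t=17: vr[A=2048/423 C=4] → run C
t=18: vr[A=2048/423 C=5] → run A
t=19: vr[A=1024/141 C=5] → run C
t=20: vr[A=1024/141] → run A
t=21: vr[A=4096/423] → run A
t=22: vr[A=5120/423] → run A
t=23: vr[A=2048/141] → run A
t=24: (idle)
t=25: (idle)

vruntime(E, start of tick 8) = 1024/793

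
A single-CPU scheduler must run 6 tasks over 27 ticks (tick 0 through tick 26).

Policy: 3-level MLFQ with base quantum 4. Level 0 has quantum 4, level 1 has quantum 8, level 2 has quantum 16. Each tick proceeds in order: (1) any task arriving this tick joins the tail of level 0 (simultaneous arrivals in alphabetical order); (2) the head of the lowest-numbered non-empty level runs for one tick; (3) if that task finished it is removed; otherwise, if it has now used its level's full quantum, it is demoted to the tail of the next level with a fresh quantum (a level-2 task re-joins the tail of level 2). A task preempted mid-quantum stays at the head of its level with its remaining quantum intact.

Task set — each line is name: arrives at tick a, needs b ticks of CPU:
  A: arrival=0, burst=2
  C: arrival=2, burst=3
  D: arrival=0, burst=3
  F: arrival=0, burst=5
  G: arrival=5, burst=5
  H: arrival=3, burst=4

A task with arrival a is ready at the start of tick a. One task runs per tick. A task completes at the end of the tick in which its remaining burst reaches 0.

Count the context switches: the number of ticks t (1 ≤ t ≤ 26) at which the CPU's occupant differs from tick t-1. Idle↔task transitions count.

t=0: L0/L1/L2 = ADF/-/- → run A
t=1: L0/L1/L2 = ADF/-/- → run A
t=2: L0/L1/L2 = DFC/-/- → run D
t=3: L0/L1/L2 = DFCH/-/- → run D
t=4: L0/L1/L2 = DFCH/-/- → run D
t=5: L0/L1/L2 = FCHG/-/- → run F
t=6: L0/L1/L2 = FCHG/-/- → run F
t=7: L0/L1/L2 = FCHG/-/- → run F
t=8: L0/L1/L2 = FCHG/-/- → run F
t=9: L0/L1/L2 = CHG/F/- → run C
t=10: L0/L1/L2 = CHG/F/- → run C
t=11: L0/L1/L2 = CHG/F/- → run C
t=12: L0/L1/L2 = HG/F/- → run H
t=13: L0/L1/L2 = HG/F/- → run H
t=14: L0/L1/L2 = HG/F/- → run H
t=15: L0/L1/L2 = HG/F/- → run H
t=16: L0/L1/L2 = G/F/- → run G
t=17: L0/L1/L2 = G/F/- → run G
t=18: L0/L1/L2 = G/F/- → run G
t=19: L0/L1/L2 = G/F/- → run G
t=20: L0/L1/L2 = -/FG/- → run F
t=21: L0/L1/L2 = -/G/- → run G
t=22: (idle)
t=23: (idle)
t=24: (idle)
t=25: (idle)
t=26: (idle)

context switches = 8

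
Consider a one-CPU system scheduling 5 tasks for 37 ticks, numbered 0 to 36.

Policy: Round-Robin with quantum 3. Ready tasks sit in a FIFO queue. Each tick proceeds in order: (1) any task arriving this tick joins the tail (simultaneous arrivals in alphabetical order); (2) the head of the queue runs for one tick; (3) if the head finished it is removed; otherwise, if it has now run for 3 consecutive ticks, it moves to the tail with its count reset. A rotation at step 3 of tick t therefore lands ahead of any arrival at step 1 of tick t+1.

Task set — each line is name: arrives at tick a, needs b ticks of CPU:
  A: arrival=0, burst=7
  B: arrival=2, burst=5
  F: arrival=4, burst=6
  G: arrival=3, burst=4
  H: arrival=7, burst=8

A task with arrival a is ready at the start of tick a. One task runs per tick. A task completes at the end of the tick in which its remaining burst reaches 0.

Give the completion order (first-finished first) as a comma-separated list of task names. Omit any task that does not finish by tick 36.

t=0: queue=[A] q_used=0 → run A
t=1: queue=[A] q_used=1 → run A
t=2: queue=[A,B] q_used=2 → run A
t=3: queue=[B,A,G] q_used=0 → run B
t=4: queue=[B,A,G,F] q_used=1 → run B
t=5: queue=[B,A,G,F] q_used=2 → run B
t=6: queue=[A,G,F,B] q_used=0 → run A
t=7: queue=[A,G,F,B,H] q_used=1 → run A
t=8: queue=[A,G,F,B,H] q_used=2 → run A
t=9: queue=[G,F,B,H,A] q_used=0 → run G
t=10: queue=[G,F,B,H,A] q_used=1 → run G
t=11: queue=[G,F,B,H,A] q_used=2 → run G
t=12: queue=[F,B,H,A,G] q_used=0 → run F
t=13: queue=[F,B,H,A,G] q_used=1 → run F
t=14: queue=[F,B,H,A,G] q_used=2 → run F
t=15: queue=[B,H,A,G,F] q_used=0 → run B
t=16: queue=[B,H,A,G,F] q_used=1 → run B
t=17: queue=[H,A,G,F] q_used=0 → run H
t=18: queue=[H,A,G,F] q_used=1 → run H
t=19: queue=[H,A,G,F] q_used=2 → run H
t=20: queue=[A,G,F,H] q_used=0 → run A
t=21: queue=[G,F,H] q_used=0 → run G
t=22: queue=[F,H] q_used=0 → run F
t=23: queue=[F,H] q_used=1 → run F
t=24: queue=[F,H] q_used=2 → run F
t=25: queue=[H] q_used=0 → run H
t=26: queue=[H] q_used=1 → run H
t=27: queue=[H] q_used=2 → run H
t=28: queue=[H] q_used=0 → run H
t=29: queue=[H] q_used=1 → run H
t=30: (idle)
t=31: (idle)
t=32: (idle)
t=33: (idle)
t=34: (idle)
t=35: (idle)
t=36: (idle)

completion order = B, A, G, F, H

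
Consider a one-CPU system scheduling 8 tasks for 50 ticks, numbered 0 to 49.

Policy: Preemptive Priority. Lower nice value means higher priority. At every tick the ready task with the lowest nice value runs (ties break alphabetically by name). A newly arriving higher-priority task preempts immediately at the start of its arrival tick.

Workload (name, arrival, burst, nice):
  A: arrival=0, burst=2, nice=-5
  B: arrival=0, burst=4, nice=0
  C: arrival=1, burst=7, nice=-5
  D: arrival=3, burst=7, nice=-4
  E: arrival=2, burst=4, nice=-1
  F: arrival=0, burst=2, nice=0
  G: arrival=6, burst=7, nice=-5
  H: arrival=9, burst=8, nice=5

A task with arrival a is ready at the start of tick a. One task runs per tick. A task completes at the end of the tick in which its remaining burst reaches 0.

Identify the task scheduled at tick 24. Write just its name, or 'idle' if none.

running at tick 24 = E

t=0: ready={A,B,F} → run A
t=1: ready={A,B,C,F} → run A
t=2: ready={B,C,E,F} → run C
t=3: ready={B,C,D,E,F} → run C
t=4: ready={B,C,D,E,F} → run C
t=5: ready={B,C,D,E,F} → run C
t=6: ready={B,C,D,E,F,G} → run C
t=7: ready={B,C,D,E,F,G} → run C
t=8: ready={B,C,D,E,F,G} → run C
t=9: ready={B,D,E,F,G,H} → run G
t=10: ready={B,D,E,F,G,H} → run G
t=11: ready={B,D,E,F,G,H} → run G
t=12: ready={B,D,E,F,G,H} → run G
t=13: ready={B,D,E,F,G,H} → run G
t=14: ready={B,D,E,F,G,H} → run G
t=15: ready={B,D,E,F,G,H} → run G
t=16: ready={B,D,E,F,H} → run D
t=17: ready={B,D,E,F,H} → run D
t=18: ready={B,D,E,F,H} → run D
t=19: ready={B,D,E,F,H} → run D
t=20: ready={B,D,E,F,H} → run D
t=21: ready={B,D,E,F,H} → run D
t=22: ready={B,D,E,F,H} → run D
t=23: ready={B,E,F,H} → run E
t=24: ready={B,E,F,H} → run E
t=25: ready={B,E,F,H} → run E
t=26: ready={B,E,F,H} → run E
t=27: ready={B,F,H} → run B
t=28: ready={B,F,H} → run B
t=29: ready={B,F,H} → run B
t=30: ready={B,F,H} → run B
t=31: ready={F,H} → run F
t=32: ready={F,H} → run F
t=33: ready={H} → run H
t=34: ready={H} → run H
t=35: ready={H} → run H
t=36: ready={H} → run H
t=37: ready={H} → run H
t=38: ready={H} → run H
t=39: ready={H} → run H
t=40: ready={H} → run H
t=41: (idle)
t=42: (idle)
t=43: (idle)
t=44: (idle)
t=45: (idle)
t=46: (idle)
t=47: (idle)
t=48: (idle)
t=49: (idle)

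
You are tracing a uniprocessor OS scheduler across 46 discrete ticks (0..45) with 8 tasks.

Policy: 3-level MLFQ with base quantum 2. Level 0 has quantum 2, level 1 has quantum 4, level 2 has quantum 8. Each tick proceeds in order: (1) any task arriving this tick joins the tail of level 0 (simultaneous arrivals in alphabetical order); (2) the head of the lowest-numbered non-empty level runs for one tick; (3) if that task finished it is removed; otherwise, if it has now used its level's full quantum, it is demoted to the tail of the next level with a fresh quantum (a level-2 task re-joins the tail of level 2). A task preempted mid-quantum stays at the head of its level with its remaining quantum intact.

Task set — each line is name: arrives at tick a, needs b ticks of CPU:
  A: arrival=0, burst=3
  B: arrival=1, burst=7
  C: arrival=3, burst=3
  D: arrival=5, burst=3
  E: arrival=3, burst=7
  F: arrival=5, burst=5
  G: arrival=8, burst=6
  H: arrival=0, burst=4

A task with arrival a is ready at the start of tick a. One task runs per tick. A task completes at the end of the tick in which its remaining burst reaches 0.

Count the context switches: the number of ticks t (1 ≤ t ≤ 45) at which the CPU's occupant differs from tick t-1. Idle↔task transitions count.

t=0: L0/L1/L2 = AH/-/- → run A
t=1: L0/L1/L2 = AHB/-/- → run A
t=2: L0/L1/L2 = HB/A/- → run H
t=3: L0/L1/L2 = HBCE/A/- → run H
t=4: L0/L1/L2 = BCE/AH/- → run B
t=5: L0/L1/L2 = BCEDF/AH/- → run B
t=6: L0/L1/L2 = CEDF/AHB/- → run C
t=7: L0/L1/L2 = CEDF/AHB/- → run C
t=8: L0/L1/L2 = EDFG/AHBC/- → run E
t=9: L0/L1/L2 = EDFG/AHBC/- → run E
t=10: L0/L1/L2 = DFG/AHBCE/- → run D
t=11: L0/L1/L2 = DFG/AHBCE/- → run D
t=12: L0/L1/L2 = FG/AHBCED/- → run F
t=13: L0/L1/L2 = FG/AHBCED/- → run F
t=14: L0/L1/L2 = G/AHBCEDF/- → run G
t=15: L0/L1/L2 = G/AHBCEDF/- → run G
t=16: L0/L1/L2 = -/AHBCEDFG/- → run A
t=17: L0/L1/L2 = -/HBCEDFG/- → run H
t=18: L0/L1/L2 = -/HBCEDFG/- → run H
t=19: L0/L1/L2 = -/BCEDFG/- → run B
t=20: L0/L1/L2 = -/BCEDFG/- → run B
t=21: L0/L1/L2 = -/BCEDFG/- → run B
t=22: L0/L1/L2 = -/BCEDFG/- → run B
t=23: L0/L1/L2 = -/CEDFG/B → run C
t=24: L0/L1/L2 = -/EDFG/B → run E
t=25: L0/L1/L2 = -/EDFG/B → run E
t=26: L0/L1/L2 = -/EDFG/B → run E
t=27: L0/L1/L2 = -/EDFG/B → run E
t=28: L0/L1/L2 = -/DFG/BE → run D
t=29: L0/L1/L2 = -/FG/BE → run F
t=30: L0/L1/L2 = -/FG/BE → run F
t=31: L0/L1/L2 = -/FG/BE → run F
t=32: L0/L1/L2 = -/G/BE → run G
t=33: L0/L1/L2 = -/G/BE → run G
t=34: L0/L1/L2 = -/G/BE → run G
t=35: L0/L1/L2 = -/G/BE → run G
t=36: L0/L1/L2 = -/-/BE → run B
t=37: L0/L1/L2 = -/-/E → run E
t=38: (idle)
t=39: (idle)
t=40: (idle)
t=41: (idle)
t=42: (idle)
t=43: (idle)
t=44: (idle)
t=45: (idle)

context switches = 18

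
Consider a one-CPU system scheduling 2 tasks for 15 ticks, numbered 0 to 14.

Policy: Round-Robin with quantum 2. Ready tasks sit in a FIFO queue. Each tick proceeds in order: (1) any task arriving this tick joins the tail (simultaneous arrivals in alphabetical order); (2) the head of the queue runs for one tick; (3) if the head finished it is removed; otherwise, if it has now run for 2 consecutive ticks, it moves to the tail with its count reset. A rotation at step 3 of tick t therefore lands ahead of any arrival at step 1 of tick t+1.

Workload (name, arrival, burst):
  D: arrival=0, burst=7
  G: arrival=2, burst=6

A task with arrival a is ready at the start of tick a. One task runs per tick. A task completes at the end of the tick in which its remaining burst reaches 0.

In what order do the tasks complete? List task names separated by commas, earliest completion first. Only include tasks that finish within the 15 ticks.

t=0: queue=[D] q_used=0 → run D
t=1: queue=[D] q_used=1 → run D
t=2: queue=[D,G] q_used=0 → run D
t=3: queue=[D,G] q_used=1 → run D
t=4: queue=[G,D] q_used=0 → run G
t=5: queue=[G,D] q_used=1 → run G
t=6: queue=[D,G] q_used=0 → run D
t=7: queue=[D,G] q_used=1 → run D
t=8: queue=[G,D] q_used=0 → run G
t=9: queue=[G,D] q_used=1 → run G
t=10: queue=[D,G] q_used=0 → run D
t=11: queue=[G] q_used=0 → run G
t=12: queue=[G] q_used=1 → run G
t=13: (idle)
t=14: (idle)

completion order = D, G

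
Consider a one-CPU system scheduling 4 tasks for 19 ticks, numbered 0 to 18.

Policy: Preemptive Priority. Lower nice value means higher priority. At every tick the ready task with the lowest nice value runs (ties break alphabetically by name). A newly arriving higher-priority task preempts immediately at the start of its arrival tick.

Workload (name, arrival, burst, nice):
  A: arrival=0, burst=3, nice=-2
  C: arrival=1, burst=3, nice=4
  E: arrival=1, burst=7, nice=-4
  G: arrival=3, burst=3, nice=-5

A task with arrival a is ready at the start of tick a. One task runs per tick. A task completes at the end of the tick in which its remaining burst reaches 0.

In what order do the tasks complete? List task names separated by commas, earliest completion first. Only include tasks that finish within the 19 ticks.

t=0: ready={A} → run A
t=1: ready={A,C,E} → run E
t=2: ready={A,C,E} → run E
t=3: ready={A,C,E,G} → run G
t=4: ready={A,C,E,G} → run G
t=5: ready={A,C,E,G} → run G
t=6: ready={A,C,E} → run E
t=7: ready={A,C,E} → run E
t=8: ready={A,C,E} → run E
t=9: ready={A,C,E} → run E
t=10: ready={A,C,E} → run E
t=11: ready={A,C} → run A
t=12: ready={A,C} → run A
t=13: ready={C} → run C
t=14: ready={C} → run C
t=15: ready={C} → run C
t=16: (idle)
t=17: (idle)
t=18: (idle)

completion order = G, E, A, C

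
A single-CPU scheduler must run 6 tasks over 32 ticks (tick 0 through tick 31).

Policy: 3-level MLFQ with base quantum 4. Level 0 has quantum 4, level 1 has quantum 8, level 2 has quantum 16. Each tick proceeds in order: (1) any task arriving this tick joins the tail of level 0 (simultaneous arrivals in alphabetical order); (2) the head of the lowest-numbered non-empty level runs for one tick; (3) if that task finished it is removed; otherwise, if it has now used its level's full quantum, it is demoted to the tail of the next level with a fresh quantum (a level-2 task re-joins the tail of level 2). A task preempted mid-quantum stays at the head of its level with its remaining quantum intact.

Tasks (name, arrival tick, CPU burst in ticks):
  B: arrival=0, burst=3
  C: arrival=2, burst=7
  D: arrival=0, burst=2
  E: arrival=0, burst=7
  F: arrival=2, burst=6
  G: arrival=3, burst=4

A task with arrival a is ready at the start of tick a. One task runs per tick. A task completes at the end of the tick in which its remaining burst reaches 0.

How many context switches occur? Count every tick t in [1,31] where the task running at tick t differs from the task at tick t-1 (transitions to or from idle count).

t=0: L0/L1/L2 = BDE/-/- → run B
t=1: L0/L1/L2 = BDE/-/- → run B
t=2: L0/L1/L2 = BDECF/-/- → run B
t=3: L0/L1/L2 = DECFG/-/- → run D
t=4: L0/L1/L2 = DECFG/-/- → run D
t=5: L0/L1/L2 = ECFG/-/- → run E
t=6: L0/L1/L2 = ECFG/-/- → run E
t=7: L0/L1/L2 = ECFG/-/- → run E
t=8: L0/L1/L2 = ECFG/-/- → run E
t=9: L0/L1/L2 = CFG/E/- → run C
t=10: L0/L1/L2 = CFG/E/- → run C
t=11: L0/L1/L2 = CFG/E/- → run C
t=12: L0/L1/L2 = CFG/E/- → run C
t=13: L0/L1/L2 = FG/EC/- → run F
t=14: L0/L1/L2 = FG/EC/- → run F
t=15: L0/L1/L2 = FG/EC/- → run F
t=16: L0/L1/L2 = FG/EC/- → run F
t=17: L0/L1/L2 = G/ECF/- → run G
t=18: L0/L1/L2 = G/ECF/- → run G
t=19: L0/L1/L2 = G/ECF/- → run G
t=20: L0/L1/L2 = G/ECF/- → run G
t=21: L0/L1/L2 = -/ECF/- → run E
t=22: L0/L1/L2 = -/ECF/- → run E
t=23: L0/L1/L2 = -/ECF/- → run E
t=24: L0/L1/L2 = -/CF/- → run C
t=25: L0/L1/L2 = -/CF/- → run C
t=26: L0/L1/L2 = -/CF/- → run C
t=27: L0/L1/L2 = -/F/- → run F
t=28: L0/L1/L2 = -/F/- → run F
t=29: (idle)
t=30: (idle)
t=31: (idle)

context switches = 9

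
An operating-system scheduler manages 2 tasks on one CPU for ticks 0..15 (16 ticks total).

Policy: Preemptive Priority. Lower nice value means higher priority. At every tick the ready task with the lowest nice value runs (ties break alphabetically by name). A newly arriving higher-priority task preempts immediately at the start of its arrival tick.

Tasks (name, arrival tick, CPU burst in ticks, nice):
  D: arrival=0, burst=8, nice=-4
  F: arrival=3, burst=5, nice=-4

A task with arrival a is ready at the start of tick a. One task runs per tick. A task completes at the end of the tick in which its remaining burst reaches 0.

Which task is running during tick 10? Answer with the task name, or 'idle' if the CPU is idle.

running at tick 10 = F

t=0: ready={D} → run D
t=1: ready={D} → run D
t=2: ready={D} → run D
t=3: ready={D,F} → run D
t=4: ready={D,F} → run D
t=5: ready={D,F} → run D
t=6: ready={D,F} → run D
t=7: ready={D,F} → run D
t=8: ready={F} → run F
t=9: ready={F} → run F
t=10: ready={F} → run F
t=11: ready={F} → run F
t=12: ready={F} → run F
t=13: (idle)
t=14: (idle)
t=15: (idle)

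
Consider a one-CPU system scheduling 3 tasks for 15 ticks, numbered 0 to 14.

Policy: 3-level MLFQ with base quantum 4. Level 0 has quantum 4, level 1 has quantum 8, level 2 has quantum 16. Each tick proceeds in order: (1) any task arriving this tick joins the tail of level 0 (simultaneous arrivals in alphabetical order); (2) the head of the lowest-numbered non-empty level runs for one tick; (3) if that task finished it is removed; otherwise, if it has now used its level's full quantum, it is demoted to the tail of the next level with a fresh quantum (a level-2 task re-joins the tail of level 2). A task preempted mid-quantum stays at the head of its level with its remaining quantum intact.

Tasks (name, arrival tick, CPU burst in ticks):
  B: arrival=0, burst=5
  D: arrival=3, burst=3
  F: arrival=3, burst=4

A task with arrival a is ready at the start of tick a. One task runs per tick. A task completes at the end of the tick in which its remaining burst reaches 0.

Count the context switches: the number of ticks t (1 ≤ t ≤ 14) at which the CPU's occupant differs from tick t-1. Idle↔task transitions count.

t=0: L0/L1/L2 = B/-/- → run B
t=1: L0/L1/L2 = B/-/- → run B
t=2: L0/L1/L2 = B/-/- → run B
t=3: L0/L1/L2 = BDF/-/- → run B
t=4: L0/L1/L2 = DF/B/- → run D
t=5: L0/L1/L2 = DF/B/- → run D
t=6: L0/L1/L2 = DF/B/- → run D
t=7: L0/L1/L2 = F/B/- → run F
t=8: L0/L1/L2 = F/B/- → run F
t=9: L0/L1/L2 = F/B/- → run F
t=10: L0/L1/L2 = F/B/- → run F
t=11: L0/L1/L2 = -/B/- → run B
t=12: (idle)
t=13: (idle)
t=14: (idle)

context switches = 4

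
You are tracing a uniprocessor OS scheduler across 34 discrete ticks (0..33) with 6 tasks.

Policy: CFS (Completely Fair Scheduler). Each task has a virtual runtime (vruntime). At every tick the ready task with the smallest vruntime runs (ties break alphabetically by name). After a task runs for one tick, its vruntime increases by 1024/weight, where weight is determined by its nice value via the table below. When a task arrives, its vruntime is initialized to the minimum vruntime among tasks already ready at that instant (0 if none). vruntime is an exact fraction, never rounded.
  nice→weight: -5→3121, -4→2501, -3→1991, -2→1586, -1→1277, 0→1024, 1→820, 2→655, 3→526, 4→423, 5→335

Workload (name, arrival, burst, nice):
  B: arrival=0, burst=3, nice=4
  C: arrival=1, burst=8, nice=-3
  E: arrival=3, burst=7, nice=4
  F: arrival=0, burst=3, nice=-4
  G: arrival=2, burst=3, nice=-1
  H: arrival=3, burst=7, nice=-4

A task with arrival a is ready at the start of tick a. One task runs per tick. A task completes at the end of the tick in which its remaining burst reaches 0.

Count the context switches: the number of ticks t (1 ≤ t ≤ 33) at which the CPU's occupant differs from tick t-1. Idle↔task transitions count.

t=0: vr[B=0 F=0] → run B
t=1: vr[B=1024/423 C=0 F=0] → run C
t=2: vr[B=1024/423 C=1024/1991 F=0 G=0] → run F
t=3: vr[B=1024/423 C=1024/1991 E=0 F=1024/2501 G=0 H=0] → run E
t=4: vr[B=1024/423 C=1024/1991 E=1024/423 F=1024/2501 G=0 H=0] → run G
t=5: vr[B=1024/423 C=1024/1991 E=1024/423 F=1024/2501 G=1024/1277 H=0] → run H
t=6: vr[B=1024/423 C=1024/1991 E=1024/423 F=1024/2501 G=1024/1277 H=1024/2501] → run F
t=7: vr[B=1024/423 C=1024/1991 E=1024/423 F=2048/2501 G=1024/1277 H=1024/2501] → run H
t=8: vr[B=1024/423 C=1024/1991 E=1024/423 F=2048/2501 G=1024/1277 H=2048/2501] → run C
t=9: vr[B=1024/423 C=2048/1991 E=1024/423 F=2048/2501 G=1024/1277 H=2048/2501] → run G
t=10: vr[B=1024/423 C=2048/1991 E=1024/423 F=2048/2501 G=2048/1277 H=2048/2501] → run F
t=11: vr[B=1024/423 C=2048/1991 E=1024/423 G=2048/1277 H=2048/2501] → run H
t=12: vr[B=1024/423 C=2048/1991 E=1024/423 G=2048/1277 H=3072/2501] → run C
t=13: vr[B=1024/423 C=3072/1991 E=1024/423 G=2048/1277 H=3072/2501] → run H
t=14: vr[B=1024/423 C=3072/1991 E=1024/423 G=2048/1277 H=4096/2501] → run C
t=15: vr[B=1024/423 C=4096/1991 E=1024/423 G=2048/1277 H=4096/2501] → run G
t=16: vr[B=1024/423 C=4096/1991 E=1024/423 H=4096/2501] → run H
t=17: vr[B=1024/423 C=4096/1991 E=1024/423 H=5120/2501] → run H
t=18: vr[B=1024/423 C=4096/1991 E=1024/423 H=6144/2501] → run C
t=19: vr[B=1024/423 C=5120/1991 E=1024/423 H=6144/2501] → run B
t=20: vr[B=2048/423 C=5120/1991 E=1024/423 H=6144/2501] → run E
t=21: vr[B=2048/423 C=5120/1991 E=2048/423 H=6144/2501] → run H
t=22: vr[B=2048/423 C=5120/1991 E=2048/423] → run C
t=23: vr[B=2048/423 C=6144/1991 E=2048/423] → run C
t=24: vr[B=2048/423 C=7168/1991 E=2048/423] → run C
t=25: vr[B=2048/423 E=2048/423] → run B
t=26: vr[E=2048/423] → run E
t=27: vr[E=1024/141] → run E
t=28: vr[E=4096/423] → run E
t=29: vr[E=5120/423] → run E
t=30: vr[E=2048/141] → run E
t=31: (idle)
t=32: (idle)
t=33: (idle)

context switches = 24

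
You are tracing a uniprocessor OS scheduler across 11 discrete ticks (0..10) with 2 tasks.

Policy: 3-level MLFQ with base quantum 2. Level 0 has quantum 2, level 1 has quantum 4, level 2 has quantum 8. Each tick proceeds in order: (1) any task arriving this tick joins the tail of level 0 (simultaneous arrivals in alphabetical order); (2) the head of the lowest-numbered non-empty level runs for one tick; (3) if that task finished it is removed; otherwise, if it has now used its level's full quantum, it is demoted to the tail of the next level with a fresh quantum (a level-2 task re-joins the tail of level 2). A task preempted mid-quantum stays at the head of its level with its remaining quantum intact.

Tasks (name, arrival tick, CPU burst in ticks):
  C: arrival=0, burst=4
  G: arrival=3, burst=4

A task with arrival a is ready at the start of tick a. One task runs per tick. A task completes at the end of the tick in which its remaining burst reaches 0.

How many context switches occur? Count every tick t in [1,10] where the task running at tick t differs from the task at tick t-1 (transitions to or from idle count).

t=0: L0/L1/L2 = C/-/- → run C
t=1: L0/L1/L2 = C/-/- → run C
t=2: L0/L1/L2 = -/C/- → run C
t=3: L0/L1/L2 = G/C/- → run G
t=4: L0/L1/L2 = G/C/- → run G
t=5: L0/L1/L2 = -/CG/- → run C
t=6: L0/L1/L2 = -/G/- → run G
t=7: L0/L1/L2 = -/G/- → run G
t=8: (idle)
t=9: (idle)
t=10: (idle)

context switches = 4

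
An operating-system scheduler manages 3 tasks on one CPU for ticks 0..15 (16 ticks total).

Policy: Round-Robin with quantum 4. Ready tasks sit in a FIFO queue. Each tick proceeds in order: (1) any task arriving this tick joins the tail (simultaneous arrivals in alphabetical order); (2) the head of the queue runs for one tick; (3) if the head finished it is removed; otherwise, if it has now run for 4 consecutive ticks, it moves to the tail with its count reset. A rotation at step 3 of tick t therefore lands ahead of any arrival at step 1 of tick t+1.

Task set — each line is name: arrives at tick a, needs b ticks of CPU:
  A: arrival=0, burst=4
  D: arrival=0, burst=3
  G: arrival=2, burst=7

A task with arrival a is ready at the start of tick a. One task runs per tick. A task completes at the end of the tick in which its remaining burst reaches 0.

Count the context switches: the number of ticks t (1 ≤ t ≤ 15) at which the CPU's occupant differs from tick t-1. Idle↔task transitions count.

context switches = 3

t=0: queue=[A,D] q_used=0 → run A
t=1: queue=[A,D] q_used=1 → run A
t=2: queue=[A,D,G] q_used=2 → run A
t=3: queue=[A,D,G] q_used=3 → run A
t=4: queue=[D,G] q_used=0 → run D
t=5: queue=[D,G] q_used=1 → run D
t=6: queue=[D,G] q_used=2 → run D
t=7: queue=[G] q_used=0 → run G
t=8: queue=[G] q_used=1 → run G
t=9: queue=[G] q_used=2 → run G
t=10: queue=[G] q_used=3 → run G
t=11: queue=[G] q_used=0 → run G
t=12: queue=[G] q_used=1 → run G
t=13: queue=[G] q_used=2 → run G
t=14: (idle)
t=15: (idle)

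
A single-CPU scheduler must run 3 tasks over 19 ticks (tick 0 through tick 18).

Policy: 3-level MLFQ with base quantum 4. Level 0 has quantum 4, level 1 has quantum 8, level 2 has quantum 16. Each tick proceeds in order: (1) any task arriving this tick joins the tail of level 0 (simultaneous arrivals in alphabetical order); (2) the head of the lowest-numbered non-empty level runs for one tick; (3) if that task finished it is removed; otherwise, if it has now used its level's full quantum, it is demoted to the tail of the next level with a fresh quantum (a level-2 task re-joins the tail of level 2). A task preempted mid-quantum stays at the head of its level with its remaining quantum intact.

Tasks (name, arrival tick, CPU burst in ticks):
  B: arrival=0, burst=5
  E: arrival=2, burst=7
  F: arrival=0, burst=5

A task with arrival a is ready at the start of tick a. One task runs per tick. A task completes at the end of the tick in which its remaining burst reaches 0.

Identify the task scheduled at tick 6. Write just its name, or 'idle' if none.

running at tick 6 = F

t=0: L0/L1/L2 = BF/-/- → run B
t=1: L0/L1/L2 = BF/-/- → run B
t=2: L0/L1/L2 = BFE/-/- → run B
t=3: L0/L1/L2 = BFE/-/- → run B
t=4: L0/L1/L2 = FE/B/- → run F
t=5: L0/L1/L2 = FE/B/- → run F
t=6: L0/L1/L2 = FE/B/- → run F
t=7: L0/L1/L2 = FE/B/- → run F
t=8: L0/L1/L2 = E/BF/- → run E
t=9: L0/L1/L2 = E/BF/- → run E
t=10: L0/L1/L2 = E/BF/- → run E
t=11: L0/L1/L2 = E/BF/- → run E
t=12: L0/L1/L2 = -/BFE/- → run B
t=13: L0/L1/L2 = -/FE/- → run F
t=14: L0/L1/L2 = -/E/- → run E
t=15: L0/L1/L2 = -/E/- → run E
t=16: L0/L1/L2 = -/E/- → run E
t=17: (idle)
t=18: (idle)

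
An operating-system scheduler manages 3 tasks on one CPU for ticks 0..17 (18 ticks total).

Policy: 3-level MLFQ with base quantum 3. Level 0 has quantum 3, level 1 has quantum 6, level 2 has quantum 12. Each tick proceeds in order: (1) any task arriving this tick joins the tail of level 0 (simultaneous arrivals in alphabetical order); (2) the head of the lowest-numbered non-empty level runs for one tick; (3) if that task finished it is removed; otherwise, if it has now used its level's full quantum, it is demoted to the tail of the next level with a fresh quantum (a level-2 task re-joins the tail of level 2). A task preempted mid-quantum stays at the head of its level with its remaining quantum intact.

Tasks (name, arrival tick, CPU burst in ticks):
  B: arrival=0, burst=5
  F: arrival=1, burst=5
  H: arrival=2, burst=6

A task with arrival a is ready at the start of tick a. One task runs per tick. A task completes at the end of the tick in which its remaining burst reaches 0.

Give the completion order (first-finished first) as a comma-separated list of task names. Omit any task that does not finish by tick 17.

t=0: L0/L1/L2 = B/-/- → run B
t=1: L0/L1/L2 = BF/-/- → run B
t=2: L0/L1/L2 = BFH/-/- → run B
t=3: L0/L1/L2 = FH/B/- → run F
t=4: L0/L1/L2 = FH/B/- → run F
t=5: L0/L1/L2 = FH/B/- → run F
t=6: L0/L1/L2 = H/BF/- → run H
t=7: L0/L1/L2 = H/BF/- → run H
t=8: L0/L1/L2 = H/BF/- → run H
t=9: L0/L1/L2 = -/BFH/- → run B
t=10: L0/L1/L2 = -/BFH/- → run B
t=11: L0/L1/L2 = -/FH/- → run F
t=12: L0/L1/L2 = -/FH/- → run F
t=13: L0/L1/L2 = -/H/- → run H
t=14: L0/L1/L2 = -/H/- → run H
t=15: L0/L1/L2 = -/H/- → run H
t=16: (idle)
t=17: (idle)

completion order = B, F, H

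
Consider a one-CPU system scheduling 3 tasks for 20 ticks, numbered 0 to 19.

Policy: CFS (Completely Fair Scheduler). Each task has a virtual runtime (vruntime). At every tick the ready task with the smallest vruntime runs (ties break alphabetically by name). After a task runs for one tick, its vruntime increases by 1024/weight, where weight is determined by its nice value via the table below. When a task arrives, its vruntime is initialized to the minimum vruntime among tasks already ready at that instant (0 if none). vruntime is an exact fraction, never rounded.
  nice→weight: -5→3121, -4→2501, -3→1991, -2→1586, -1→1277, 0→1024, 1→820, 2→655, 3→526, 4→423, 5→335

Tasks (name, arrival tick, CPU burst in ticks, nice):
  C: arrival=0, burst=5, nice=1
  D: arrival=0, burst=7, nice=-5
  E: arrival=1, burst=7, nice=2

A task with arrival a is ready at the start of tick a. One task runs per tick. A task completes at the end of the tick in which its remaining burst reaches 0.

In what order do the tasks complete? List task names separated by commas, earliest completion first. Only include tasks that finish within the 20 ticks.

t=0: vr[C=0 D=0] → run C
t=1: vr[C=256/205 D=0 E=0] → run D
t=2: vr[C=256/205 D=1024/3121 E=0] → run E
t=3: vr[C=256/205 D=1024/3121 E=1024/655] → run D
t=4: vr[C=256/205 D=2048/3121 E=1024/655] → run D
t=5: vr[C=256/205 D=3072/3121 E=1024/655] → run D
t=6: vr[C=256/205 D=4096/3121 E=1024/655] → run C
t=7: vr[C=512/205 D=4096/3121 E=1024/655] → run D
t=8: vr[C=512/205 D=5120/3121 E=1024/655] → run E
t=9: vr[C=512/205 D=5120/3121 E=2048/655] → run D
t=10: vr[C=512/205 D=6144/3121 E=2048/655] → run D
t=11: vr[C=512/205 E=2048/655] → run C
t=12: vr[C=768/205 E=2048/655] → run E
t=13: vr[C=768/205 E=3072/655] → run C
t=14: vr[C=1024/205 E=3072/655] → run E
t=15: vr[C=1024/205 E=4096/655] → run C
t=16: vr[E=4096/655] → run E
t=17: vr[E=1024/131] → run E
t=18: vr[E=6144/655] → run E
t=19: (idle)

completion order = D, C, E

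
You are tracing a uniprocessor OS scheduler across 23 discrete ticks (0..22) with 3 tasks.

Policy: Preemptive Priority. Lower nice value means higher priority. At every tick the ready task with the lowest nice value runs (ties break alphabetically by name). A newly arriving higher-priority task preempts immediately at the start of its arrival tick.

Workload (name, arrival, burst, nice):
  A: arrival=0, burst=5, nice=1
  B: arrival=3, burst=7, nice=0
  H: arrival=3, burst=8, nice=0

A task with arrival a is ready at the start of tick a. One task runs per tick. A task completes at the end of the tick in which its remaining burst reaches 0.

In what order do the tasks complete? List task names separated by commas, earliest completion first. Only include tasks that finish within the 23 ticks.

completion order = B, H, A

t=0: ready={A} → run A
t=1: ready={A} → run A
t=2: ready={A} → run A
t=3: ready={A,B,H} → run B
t=4: ready={A,B,H} → run B
t=5: ready={A,B,H} → run B
t=6: ready={A,B,H} → run B
t=7: ready={A,B,H} → run B
t=8: ready={A,B,H} → run B
t=9: ready={A,B,H} → run B
t=10: ready={A,H} → run H
t=11: ready={A,H} → run H
t=12: ready={A,H} → run H
t=13: ready={A,H} → run H
t=14: ready={A,H} → run H
t=15: ready={A,H} → run H
t=16: ready={A,H} → run H
t=17: ready={A,H} → run H
t=18: ready={A} → run A
t=19: ready={A} → run A
t=20: (idle)
t=21: (idle)
t=22: (idle)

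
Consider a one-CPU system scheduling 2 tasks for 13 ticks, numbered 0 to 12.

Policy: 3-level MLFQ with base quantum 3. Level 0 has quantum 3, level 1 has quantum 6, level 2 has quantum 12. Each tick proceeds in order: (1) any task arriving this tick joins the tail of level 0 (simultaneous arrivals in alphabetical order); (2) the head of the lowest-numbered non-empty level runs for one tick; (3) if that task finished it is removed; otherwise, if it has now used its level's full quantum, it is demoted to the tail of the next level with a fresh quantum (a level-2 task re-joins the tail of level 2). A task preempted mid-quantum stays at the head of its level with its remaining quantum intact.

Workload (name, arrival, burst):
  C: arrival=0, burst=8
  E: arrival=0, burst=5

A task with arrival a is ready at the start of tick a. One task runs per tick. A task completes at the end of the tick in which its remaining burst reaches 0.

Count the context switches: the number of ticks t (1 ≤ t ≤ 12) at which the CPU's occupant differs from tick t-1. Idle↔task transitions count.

t=0: L0/L1/L2 = CE/-/- → run C
t=1: L0/L1/L2 = CE/-/- → run C
t=2: L0/L1/L2 = CE/-/- → run C
t=3: L0/L1/L2 = E/C/- → run E
t=4: L0/L1/L2 = E/C/- → run E
t=5: L0/L1/L2 = E/C/- → run E
t=6: L0/L1/L2 = -/CE/- → run C
t=7: L0/L1/L2 = -/CE/- → run C
t=8: L0/L1/L2 = -/CE/- → run C
t=9: L0/L1/L2 = -/CE/- → run C
t=10: L0/L1/L2 = -/CE/- → run C
t=11: L0/L1/L2 = -/E/- → run E
t=12: L0/L1/L2 = -/E/- → run E

context switches = 3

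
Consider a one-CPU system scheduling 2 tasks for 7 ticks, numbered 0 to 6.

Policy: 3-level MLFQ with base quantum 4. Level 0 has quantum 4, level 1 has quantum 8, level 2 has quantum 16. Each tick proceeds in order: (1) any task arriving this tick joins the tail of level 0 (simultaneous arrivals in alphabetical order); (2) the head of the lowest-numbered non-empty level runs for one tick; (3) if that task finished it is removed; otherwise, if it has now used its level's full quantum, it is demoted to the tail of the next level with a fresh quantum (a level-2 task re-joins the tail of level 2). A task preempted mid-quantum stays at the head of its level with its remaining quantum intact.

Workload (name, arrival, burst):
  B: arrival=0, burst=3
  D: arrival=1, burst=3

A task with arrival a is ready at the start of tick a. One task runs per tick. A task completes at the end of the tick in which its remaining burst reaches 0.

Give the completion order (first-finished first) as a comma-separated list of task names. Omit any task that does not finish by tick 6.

completion order = B, D

t=0: L0/L1/L2 = B/-/- → run B
t=1: L0/L1/L2 = BD/-/- → run B
t=2: L0/L1/L2 = BD/-/- → run B
t=3: L0/L1/L2 = D/-/- → run D
t=4: L0/L1/L2 = D/-/- → run D
t=5: L0/L1/L2 = D/-/- → run D
t=6: (idle)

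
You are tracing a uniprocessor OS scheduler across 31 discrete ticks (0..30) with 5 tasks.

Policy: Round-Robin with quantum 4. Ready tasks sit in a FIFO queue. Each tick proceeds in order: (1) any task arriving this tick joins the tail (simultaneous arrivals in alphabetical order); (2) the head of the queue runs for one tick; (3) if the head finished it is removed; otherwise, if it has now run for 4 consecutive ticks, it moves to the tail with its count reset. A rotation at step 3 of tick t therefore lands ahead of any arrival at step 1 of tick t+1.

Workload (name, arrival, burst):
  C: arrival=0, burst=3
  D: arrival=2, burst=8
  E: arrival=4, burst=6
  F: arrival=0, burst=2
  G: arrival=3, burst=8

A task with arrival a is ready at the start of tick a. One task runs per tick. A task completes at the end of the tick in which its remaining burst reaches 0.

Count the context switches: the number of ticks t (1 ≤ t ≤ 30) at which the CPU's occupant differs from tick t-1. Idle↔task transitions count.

t=0: queue=[C,F] q_used=0 → run C
t=1: queue=[C,F] q_used=1 → run C
t=2: queue=[C,F,D] q_used=2 → run C
t=3: queue=[F,D,G] q_used=0 → run F
t=4: queue=[F,D,G,E] q_used=1 → run F
t=5: queue=[D,G,E] q_used=0 → run D
t=6: queue=[D,G,E] q_used=1 → run D
t=7: queue=[D,G,E] q_used=2 → run D
t=8: queue=[D,G,E] q_used=3 → run D
t=9: queue=[G,E,D] q_used=0 → run G
t=10: queue=[G,E,D] q_used=1 → run G
t=11: queue=[G,E,D] q_used=2 → run G
t=12: queue=[G,E,D] q_used=3 → run G
t=13: queue=[E,D,G] q_used=0 → run E
t=14: queue=[E,D,G] q_used=1 → run E
t=15: queue=[E,D,G] q_used=2 → run E
t=16: queue=[E,D,G] q_used=3 → run E
t=17: queue=[D,G,E] q_used=0 → run D
t=18: queue=[D,G,E] q_used=1 → run D
t=19: queue=[D,G,E] q_used=2 → run D
t=20: queue=[D,G,E] q_used=3 → run D
t=21: queue=[G,E] q_used=0 → run G
t=22: queue=[G,E] q_used=1 → run G
t=23: queue=[G,E] q_used=2 → run G
t=24: queue=[G,E] q_used=3 → run G
t=25: queue=[E] q_used=0 → run E
t=26: queue=[E] q_used=1 → run E
t=27: (idle)
t=28: (idle)
t=29: (idle)
t=30: (idle)

context switches = 8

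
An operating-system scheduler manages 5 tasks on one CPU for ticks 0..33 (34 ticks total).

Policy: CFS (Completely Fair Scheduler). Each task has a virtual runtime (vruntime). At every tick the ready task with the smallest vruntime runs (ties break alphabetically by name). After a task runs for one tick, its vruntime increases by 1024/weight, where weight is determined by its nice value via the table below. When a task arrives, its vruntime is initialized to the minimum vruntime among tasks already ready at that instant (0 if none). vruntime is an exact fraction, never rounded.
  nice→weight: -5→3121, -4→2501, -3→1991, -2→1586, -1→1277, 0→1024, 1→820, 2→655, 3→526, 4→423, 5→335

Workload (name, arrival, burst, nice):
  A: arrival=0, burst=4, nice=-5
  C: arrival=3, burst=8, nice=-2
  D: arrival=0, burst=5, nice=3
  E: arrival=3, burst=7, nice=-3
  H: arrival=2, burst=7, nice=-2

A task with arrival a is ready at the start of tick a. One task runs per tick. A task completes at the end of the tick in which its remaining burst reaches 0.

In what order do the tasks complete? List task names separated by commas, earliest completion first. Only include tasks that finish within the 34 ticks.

t=0: vr[A=0 D=0] → run A
t=1: vr[A=1024/3121 D=0] → run D
t=2: vr[A=1024/3121 D=512/263 H=1024/3121] → run A
t=3: vr[A=2048/3121 C=1024/3121 D=512/263 E=1024/3121 H=1024/3121] → run C
t=4: vr[A=2048/3121 C=2409984/2474953 D=512/263 E=1024/3121 H=1024/3121] → run E
t=5: vr[A=2048/3121 C=2409984/2474953 D=512/263 E=5234688/6213911 H=1024/3121] → run H
t=6: vr[A=2048/3121 C=2409984/2474953 D=512/263 E=5234688/6213911 H=2409984/2474953] → run A
t=7: vr[A=3072/3121 C=2409984/2474953 D=512/263 E=5234688/6213911 H=2409984/2474953] → run E
t=8: vr[A=3072/3121 C=2409984/2474953 D=512/263 E=8430592/6213911 H=2409984/2474953] → run C
t=9: vr[A=3072/3121 C=4007936/2474953 D=512/263 E=8430592/6213911 H=2409984/2474953] → run H
t=10: vr[A=3072/3121 C=4007936/2474953 D=512/263 E=8430592/6213911 H=4007936/2474953] → run A
t=11: vr[C=4007936/2474953 D=512/263 E=8430592/6213911 H=4007936/2474953] → run E
t=12: vr[C=4007936/2474953 D=512/263 E=11626496/6213911 H=4007936/2474953] → run C
t=13: vr[C=5605888/2474953 D=512/263 E=11626496/6213911 H=4007936/2474953] → run H
t=14: vr[C=5605888/2474953 D=512/263 E=11626496/6213911 H=5605888/2474953] → run E
t=15: vr[C=5605888/2474953 D=512/263 E=14822400/6213911 H=5605888/2474953] → run D
t=16: vr[C=5605888/2474953 D=1024/263 E=14822400/6213911 H=5605888/2474953] → run C
t=17: vr[C=7203840/2474953 D=1024/263 E=14822400/6213911 H=5605888/2474953] → run H
t=18: vr[C=7203840/2474953 D=1024/263 E=14822400/6213911 H=7203840/2474953] → run E
t=19: vr[C=7203840/2474953 D=1024/263 E=18018304/6213911 H=7203840/2474953] → run E
t=20: vr[C=7203840/2474953 D=1024/263 E=21214208/6213911 H=7203840/2474953] → run C
t=21: vr[C=8801792/2474953 D=1024/263 E=21214208/6213911 H=7203840/2474953] → run H
t=22: vr[C=8801792/2474953 D=1024/263 E=21214208/6213911 H=8801792/2474953] → run E
t=23: vr[C=8801792/2474953 D=1024/263 H=8801792/2474953] → run C
t=24: vr[C=10399744/2474953 D=1024/263 H=8801792/2474953] → run H
t=25: vr[C=10399744/2474953 D=1024/263 H=10399744/2474953] → run D
t=26: vr[C=10399744/2474953 D=1536/263 H=10399744/2474953] → run C
t=27: vr[C=11997696/2474953 D=1536/263 H=10399744/2474953] → run H
t=28: vr[C=11997696/2474953 D=1536/263] → run C
t=29: vr[D=1536/263] → run D
t=30: vr[D=2048/263] → run D
t=31: (idle)
t=32: (idle)
t=33: (idle)

completion order = A, E, H, C, D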